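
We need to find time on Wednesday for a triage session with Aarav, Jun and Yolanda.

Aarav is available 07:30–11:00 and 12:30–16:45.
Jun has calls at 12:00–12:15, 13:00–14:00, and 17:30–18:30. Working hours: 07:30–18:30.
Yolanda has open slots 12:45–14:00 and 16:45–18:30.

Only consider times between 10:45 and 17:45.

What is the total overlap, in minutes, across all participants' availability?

Jun free within 07:30–18:30: 07:30–12:00, 12:15–13:00, 14:00–17:30.
Aarav ∩ Jun: 07:30–11:00, 12:30–13:00, 14:00–16:45.
Aarav ∩ Jun ∩ Yolanda: 12:45–13:00.
Restricted to 10:45–17:45: 12:45–13:00.
Total common minutes: 15.

15 minutes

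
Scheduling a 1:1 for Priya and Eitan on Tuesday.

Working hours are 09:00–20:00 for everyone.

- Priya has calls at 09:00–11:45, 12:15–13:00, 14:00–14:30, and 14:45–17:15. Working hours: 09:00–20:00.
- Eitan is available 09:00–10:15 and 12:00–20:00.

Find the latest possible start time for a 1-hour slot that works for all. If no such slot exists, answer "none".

19:00

Priya free within 09:00–20:00: 11:45–12:15, 13:00–14:00, 14:30–14:45, 17:15–20:00.
Priya ∩ Eitan: 12:00–12:15, 13:00–14:00, 14:30–14:45, 17:15–20:00.
Windows ≥ 60 min: 13:00–14:00, 17:15–20:00.
Latest start in the last window 17:15–20:00 is 20:00 − 60 min = 19:00.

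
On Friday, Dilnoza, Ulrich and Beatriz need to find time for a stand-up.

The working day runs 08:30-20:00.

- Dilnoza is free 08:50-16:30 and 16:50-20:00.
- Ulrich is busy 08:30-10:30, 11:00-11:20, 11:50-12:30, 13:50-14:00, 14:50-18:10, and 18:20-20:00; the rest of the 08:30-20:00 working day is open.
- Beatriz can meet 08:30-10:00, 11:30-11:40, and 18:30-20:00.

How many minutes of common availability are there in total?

10 minutes

Ulrich free within 08:30–20:00: 10:30–11:00, 11:20–11:50, 12:30–13:50, 14:00–14:50, 18:10–18:20.
Dilnoza ∩ Ulrich: 10:30–11:00, 11:20–11:50, 12:30–13:50, 14:00–14:50, 18:10–18:20.
Dilnoza ∩ Ulrich ∩ Beatriz: 11:30–11:40.
Total common minutes: 10.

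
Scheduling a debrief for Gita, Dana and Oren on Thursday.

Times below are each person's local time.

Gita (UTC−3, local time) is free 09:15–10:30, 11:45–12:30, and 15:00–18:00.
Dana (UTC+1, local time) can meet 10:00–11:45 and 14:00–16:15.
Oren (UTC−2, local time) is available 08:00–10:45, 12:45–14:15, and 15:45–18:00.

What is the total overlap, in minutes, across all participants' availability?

30 minutes

Gita → UTC: 12:15–13:30, 14:45–15:30, 18:00–21:00.
Dana → UTC: 09:00–10:45, 13:00–15:15.
Oren → UTC: 10:00–12:45, 14:45–16:15, 17:45–20:00.
Gita ∩ Dana: 13:00–13:30, 14:45–15:15.
Gita ∩ Dana ∩ Oren: 14:45–15:15.
Total common minutes: 30.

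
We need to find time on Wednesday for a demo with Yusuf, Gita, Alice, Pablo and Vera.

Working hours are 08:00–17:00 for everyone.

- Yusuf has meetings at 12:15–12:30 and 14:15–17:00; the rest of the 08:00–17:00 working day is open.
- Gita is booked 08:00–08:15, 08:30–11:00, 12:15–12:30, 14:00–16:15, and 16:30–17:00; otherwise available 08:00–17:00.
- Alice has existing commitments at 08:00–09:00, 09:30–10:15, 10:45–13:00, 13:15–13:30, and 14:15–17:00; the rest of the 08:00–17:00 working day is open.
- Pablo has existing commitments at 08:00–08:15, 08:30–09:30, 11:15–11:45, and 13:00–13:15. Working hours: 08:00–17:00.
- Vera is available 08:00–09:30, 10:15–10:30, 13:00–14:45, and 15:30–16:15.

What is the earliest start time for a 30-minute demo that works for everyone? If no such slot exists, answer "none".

13:30

Yusuf free within 08:00–17:00: 08:00–12:15, 12:30–14:15.
Gita free within 08:00–17:00: 08:15–08:30, 11:00–12:15, 12:30–14:00, 16:15–16:30.
Alice free within 08:00–17:00: 09:00–09:30, 10:15–10:45, 13:00–13:15, 13:30–14:15.
Pablo free within 08:00–17:00: 08:15–08:30, 09:30–11:15, 11:45–13:00, 13:15–17:00.
Yusuf ∩ Gita: 08:15–08:30, 11:00–12:15, 12:30–14:00.
Yusuf ∩ Gita ∩ Alice: 13:00–13:15, 13:30–14:00.
Yusuf ∩ Gita ∩ Alice ∩ Pablo: 13:30–14:00.
Yusuf ∩ Gita ∩ Alice ∩ Pablo ∩ Vera: 13:30–14:00.
Windows ≥ 30 min: 13:30–14:00.
Earliest such window starts at 13:30.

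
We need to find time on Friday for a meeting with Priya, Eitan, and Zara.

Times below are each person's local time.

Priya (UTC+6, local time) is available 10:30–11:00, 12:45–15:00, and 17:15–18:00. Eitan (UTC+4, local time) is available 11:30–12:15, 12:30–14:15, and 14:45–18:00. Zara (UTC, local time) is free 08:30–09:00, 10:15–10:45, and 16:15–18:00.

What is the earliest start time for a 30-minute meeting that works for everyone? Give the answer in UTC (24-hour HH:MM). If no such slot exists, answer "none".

Priya → UTC: 04:30–05:00, 06:45–09:00, 11:15–12:00.
Eitan → UTC: 07:30–08:15, 08:30–10:15, 10:45–14:00.
Zara → UTC: 08:30–09:00, 10:15–10:45, 16:15–18:00.
Priya ∩ Eitan: 07:30–08:15, 08:30–09:00, 11:15–12:00.
Priya ∩ Eitan ∩ Zara: 08:30–09:00.
Windows ≥ 30 min: 08:30–09:00.
Earliest such window starts at 08:30.

08:30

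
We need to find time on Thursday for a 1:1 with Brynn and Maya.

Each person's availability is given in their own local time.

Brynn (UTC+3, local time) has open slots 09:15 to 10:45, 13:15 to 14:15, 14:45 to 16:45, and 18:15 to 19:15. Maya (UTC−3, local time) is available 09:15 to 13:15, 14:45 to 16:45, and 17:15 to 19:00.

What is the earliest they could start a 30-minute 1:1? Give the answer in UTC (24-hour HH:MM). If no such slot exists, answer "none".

12:15

Brynn → UTC: 06:15–07:45, 10:15–11:15, 11:45–13:45, 15:15–16:15.
Maya → UTC: 12:15–16:15, 17:45–19:45, 20:15–22:00.
Brynn ∩ Maya: 12:15–13:45, 15:15–16:15.
Windows ≥ 30 min: 12:15–13:45, 15:15–16:15.
Earliest such window starts at 12:15.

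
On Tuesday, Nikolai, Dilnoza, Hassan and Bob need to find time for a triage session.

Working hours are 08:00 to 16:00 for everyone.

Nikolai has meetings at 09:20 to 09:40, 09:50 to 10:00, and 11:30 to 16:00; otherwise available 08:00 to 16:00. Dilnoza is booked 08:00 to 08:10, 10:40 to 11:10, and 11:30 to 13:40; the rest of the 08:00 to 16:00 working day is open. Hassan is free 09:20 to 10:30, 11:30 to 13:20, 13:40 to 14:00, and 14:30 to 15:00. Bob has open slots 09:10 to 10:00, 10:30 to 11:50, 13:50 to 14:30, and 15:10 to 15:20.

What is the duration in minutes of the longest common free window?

10 minutes

Nikolai free within 08:00–16:00: 08:00–09:20, 09:40–09:50, 10:00–11:30.
Dilnoza free within 08:00–16:00: 08:10–10:40, 11:10–11:30, 13:40–16:00.
Nikolai ∩ Dilnoza: 08:10–09:20, 09:40–09:50, 10:00–10:40, 11:10–11:30.
Nikolai ∩ Dilnoza ∩ Hassan: 09:40–09:50, 10:00–10:30.
Nikolai ∩ Dilnoza ∩ Hassan ∩ Bob: 09:40–09:50.
Single common window of 10 minutes.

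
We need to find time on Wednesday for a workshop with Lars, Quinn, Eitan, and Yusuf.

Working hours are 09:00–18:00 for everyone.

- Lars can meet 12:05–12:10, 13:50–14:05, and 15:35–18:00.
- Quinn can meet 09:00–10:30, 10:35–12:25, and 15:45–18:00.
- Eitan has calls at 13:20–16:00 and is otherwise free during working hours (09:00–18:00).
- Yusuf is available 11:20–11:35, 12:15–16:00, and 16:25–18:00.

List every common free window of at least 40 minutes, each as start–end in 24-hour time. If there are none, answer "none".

Eitan free within 09:00–18:00: 09:00–13:20, 16:00–18:00.
Lars ∩ Quinn: 12:05–12:10, 15:45–18:00.
Lars ∩ Quinn ∩ Eitan: 12:05–12:10, 16:00–18:00.
Lars ∩ Quinn ∩ Eitan ∩ Yusuf: 16:25–18:00.
Windows ≥ 40 min: 16:25–18:00.

16:25–18:00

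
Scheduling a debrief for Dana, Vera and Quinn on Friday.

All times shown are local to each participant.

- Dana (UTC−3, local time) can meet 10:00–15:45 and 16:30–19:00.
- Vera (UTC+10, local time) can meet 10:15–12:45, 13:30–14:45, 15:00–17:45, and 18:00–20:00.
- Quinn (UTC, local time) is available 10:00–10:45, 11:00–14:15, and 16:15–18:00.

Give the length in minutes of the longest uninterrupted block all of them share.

Dana → UTC: 13:00–18:45, 19:30–22:00.
Vera → UTC: 00:15–02:45, 03:30–04:45, 05:00–07:45, 08:00–10:00.
Quinn → UTC: 10:00–10:45, 11:00–14:15, 16:15–18:00.
Dana ∩ Vera: (none).
Dana ∩ Vera ∩ Quinn: (none).
No common window.

0 minutes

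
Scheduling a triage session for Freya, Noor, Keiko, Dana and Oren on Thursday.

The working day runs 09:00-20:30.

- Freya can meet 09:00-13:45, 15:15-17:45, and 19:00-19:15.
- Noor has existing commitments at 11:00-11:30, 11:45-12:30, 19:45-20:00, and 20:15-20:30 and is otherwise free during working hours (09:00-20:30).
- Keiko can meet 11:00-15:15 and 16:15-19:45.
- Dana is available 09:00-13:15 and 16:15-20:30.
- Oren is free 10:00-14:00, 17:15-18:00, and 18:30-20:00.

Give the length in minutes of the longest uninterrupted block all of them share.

Noor free within 09:00–20:30: 09:00–11:00, 11:30–11:45, 12:30–19:45, 20:00–20:15.
Freya ∩ Noor: 09:00–11:00, 11:30–11:45, 12:30–13:45, 15:15–17:45, 19:00–19:15.
Freya ∩ Noor ∩ Keiko: 11:30–11:45, 12:30–13:45, 16:15–17:45, 19:00–19:15.
Freya ∩ Noor ∩ Keiko ∩ Dana: 11:30–11:45, 12:30–13:15, 16:15–17:45, 19:00–19:15.
Freya ∩ Noor ∩ Keiko ∩ Dana ∩ Oren: 11:30–11:45, 12:30–13:15, 17:15–17:45, 19:00–19:15.
Common window lengths: 15, 45, 30, 15 min; longest is 45.

45 minutes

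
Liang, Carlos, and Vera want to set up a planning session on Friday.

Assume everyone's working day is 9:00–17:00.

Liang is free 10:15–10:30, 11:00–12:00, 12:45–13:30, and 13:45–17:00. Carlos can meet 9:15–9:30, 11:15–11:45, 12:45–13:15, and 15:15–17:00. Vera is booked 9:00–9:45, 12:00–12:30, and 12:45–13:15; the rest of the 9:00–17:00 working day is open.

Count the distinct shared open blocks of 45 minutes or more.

Vera free within 09:00–17:00: 09:45–12:00, 12:30–12:45, 13:15–17:00.
Liang ∩ Carlos: 11:15–11:45, 12:45–13:15, 15:15–17:00.
Liang ∩ Carlos ∩ Vera: 11:15–11:45, 15:15–17:00.
Windows ≥ 45 min: 15:15–17:00.
That's 1 window.

1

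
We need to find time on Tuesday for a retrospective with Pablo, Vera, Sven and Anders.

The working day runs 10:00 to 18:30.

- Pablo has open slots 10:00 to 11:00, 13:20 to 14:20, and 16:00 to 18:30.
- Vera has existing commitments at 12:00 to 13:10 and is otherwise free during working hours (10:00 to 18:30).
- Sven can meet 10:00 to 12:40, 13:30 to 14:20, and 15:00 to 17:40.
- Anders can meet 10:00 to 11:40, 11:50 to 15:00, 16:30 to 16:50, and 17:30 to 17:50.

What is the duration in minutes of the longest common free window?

60 minutes

Vera free within 10:00–18:30: 10:00–12:00, 13:10–18:30.
Pablo ∩ Vera: 10:00–11:00, 13:20–14:20, 16:00–18:30.
Pablo ∩ Vera ∩ Sven: 10:00–11:00, 13:30–14:20, 16:00–17:40.
Pablo ∩ Vera ∩ Sven ∩ Anders: 10:00–11:00, 13:30–14:20, 16:30–16:50, 17:30–17:40.
Common window lengths: 60, 50, 20, 10 min; longest is 60.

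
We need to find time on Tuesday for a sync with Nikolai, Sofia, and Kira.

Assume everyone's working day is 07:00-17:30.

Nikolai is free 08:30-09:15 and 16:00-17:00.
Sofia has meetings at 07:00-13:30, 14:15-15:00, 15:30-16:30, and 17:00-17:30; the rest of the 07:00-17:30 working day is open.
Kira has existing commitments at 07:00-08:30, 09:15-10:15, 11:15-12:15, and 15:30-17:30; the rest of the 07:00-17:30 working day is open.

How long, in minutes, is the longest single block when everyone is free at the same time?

0 minutes

Sofia free within 07:00–17:30: 13:30–14:15, 15:00–15:30, 16:30–17:00.
Kira free within 07:00–17:30: 08:30–09:15, 10:15–11:15, 12:15–15:30.
Nikolai ∩ Sofia: 16:30–17:00.
Nikolai ∩ Sofia ∩ Kira: (none).
No common window.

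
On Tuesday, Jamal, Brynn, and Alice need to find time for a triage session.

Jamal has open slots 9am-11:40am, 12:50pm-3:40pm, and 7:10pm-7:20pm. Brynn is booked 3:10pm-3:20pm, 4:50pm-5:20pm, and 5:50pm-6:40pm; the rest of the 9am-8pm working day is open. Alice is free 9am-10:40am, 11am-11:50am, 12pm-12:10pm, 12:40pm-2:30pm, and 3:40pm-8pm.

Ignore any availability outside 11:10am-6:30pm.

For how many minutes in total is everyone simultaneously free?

130 minutes

Brynn free within 09:00–20:00: 09:00–15:10, 15:20–16:50, 17:20–17:50, 18:40–20:00.
Jamal ∩ Brynn: 09:00–11:40, 12:50–15:10, 15:20–15:40, 19:10–19:20.
Jamal ∩ Brynn ∩ Alice: 09:00–10:40, 11:00–11:40, 12:50–14:30, 19:10–19:20.
Restricted to 11:10–18:30: 11:10–11:40, 12:50–14:30.
Total common minutes: 30 + 100 = 130.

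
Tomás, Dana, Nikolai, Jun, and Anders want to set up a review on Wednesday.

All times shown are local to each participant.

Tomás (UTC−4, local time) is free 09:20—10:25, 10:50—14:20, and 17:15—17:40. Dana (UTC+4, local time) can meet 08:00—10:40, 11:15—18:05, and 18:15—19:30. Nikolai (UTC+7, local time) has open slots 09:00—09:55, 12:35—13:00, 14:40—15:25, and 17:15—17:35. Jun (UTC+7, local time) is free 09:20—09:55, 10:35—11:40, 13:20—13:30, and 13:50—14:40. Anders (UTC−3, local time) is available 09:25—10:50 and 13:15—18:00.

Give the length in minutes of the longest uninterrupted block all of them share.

0 minutes

Tomás → UTC: 13:20–14:25, 14:50–18:20, 21:15–21:40.
Dana → UTC: 04:00–06:40, 07:15–14:05, 14:15–15:30.
Nikolai → UTC: 02:00–02:55, 05:35–06:00, 07:40–08:25, 10:15–10:35.
Jun → UTC: 02:20–02:55, 03:35–04:40, 06:20–06:30, 06:50–07:40.
Anders → UTC: 12:25–13:50, 16:15–21:00.
Tomás ∩ Dana: 13:20–14:05, 14:15–14:25, 14:50–15:30.
Tomás ∩ Dana ∩ Nikolai: (none).
Tomás ∩ Dana ∩ Nikolai ∩ Jun: (none).
Tomás ∩ Dana ∩ Nikolai ∩ Jun ∩ Anders: (none).
No common window.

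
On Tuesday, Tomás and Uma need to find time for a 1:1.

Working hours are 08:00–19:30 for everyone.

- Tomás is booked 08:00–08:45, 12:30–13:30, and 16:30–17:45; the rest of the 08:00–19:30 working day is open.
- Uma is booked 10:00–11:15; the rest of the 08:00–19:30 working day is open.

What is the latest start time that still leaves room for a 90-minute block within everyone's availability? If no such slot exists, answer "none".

Tomás free within 08:00–19:30: 08:45–12:30, 13:30–16:30, 17:45–19:30.
Uma free within 08:00–19:30: 08:00–10:00, 11:15–19:30.
Tomás ∩ Uma: 08:45–10:00, 11:15–12:30, 13:30–16:30, 17:45–19:30.
Windows ≥ 90 min: 13:30–16:30, 17:45–19:30.
Latest start in the last window 17:45–19:30 is 19:30 − 90 min = 18:00.

18:00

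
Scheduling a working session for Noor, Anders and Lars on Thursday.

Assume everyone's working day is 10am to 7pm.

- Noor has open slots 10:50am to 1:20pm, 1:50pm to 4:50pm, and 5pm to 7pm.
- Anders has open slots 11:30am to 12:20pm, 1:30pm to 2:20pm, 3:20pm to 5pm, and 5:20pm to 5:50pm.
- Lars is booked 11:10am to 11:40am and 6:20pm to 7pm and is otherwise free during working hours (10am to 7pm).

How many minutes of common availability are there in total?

190 minutes

Lars free within 10:00–19:00: 10:00–11:10, 11:40–18:20.
Noor ∩ Anders: 11:30–12:20, 13:50–14:20, 15:20–16:50, 17:20–17:50.
Noor ∩ Anders ∩ Lars: 11:40–12:20, 13:50–14:20, 15:20–16:50, 17:20–17:50.
Total common minutes: 40 + 30 + 90 + 30 = 190.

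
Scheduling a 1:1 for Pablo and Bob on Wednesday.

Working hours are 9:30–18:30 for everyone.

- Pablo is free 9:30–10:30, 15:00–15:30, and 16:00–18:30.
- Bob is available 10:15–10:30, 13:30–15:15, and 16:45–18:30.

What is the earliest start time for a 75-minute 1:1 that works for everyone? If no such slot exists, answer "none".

16:45

Pablo ∩ Bob: 10:15–10:30, 15:00–15:15, 16:45–18:30.
Windows ≥ 75 min: 16:45–18:30.
Earliest such window starts at 16:45.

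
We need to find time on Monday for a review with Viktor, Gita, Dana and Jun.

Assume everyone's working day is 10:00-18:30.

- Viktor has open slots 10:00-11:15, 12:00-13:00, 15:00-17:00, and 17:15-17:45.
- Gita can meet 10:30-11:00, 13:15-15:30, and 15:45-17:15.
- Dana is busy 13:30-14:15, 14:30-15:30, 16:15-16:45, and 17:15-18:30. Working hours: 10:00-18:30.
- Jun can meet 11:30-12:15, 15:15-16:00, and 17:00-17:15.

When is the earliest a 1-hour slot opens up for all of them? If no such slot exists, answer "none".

none

Dana free within 10:00–18:30: 10:00–13:30, 14:15–14:30, 15:30–16:15, 16:45–17:15.
Viktor ∩ Gita: 10:30–11:00, 15:00–15:30, 15:45–17:00.
Viktor ∩ Gita ∩ Dana: 10:30–11:00, 15:45–16:15, 16:45–17:00.
Viktor ∩ Gita ∩ Dana ∩ Jun: 15:45–16:00.
Windows ≥ 60 min: (none).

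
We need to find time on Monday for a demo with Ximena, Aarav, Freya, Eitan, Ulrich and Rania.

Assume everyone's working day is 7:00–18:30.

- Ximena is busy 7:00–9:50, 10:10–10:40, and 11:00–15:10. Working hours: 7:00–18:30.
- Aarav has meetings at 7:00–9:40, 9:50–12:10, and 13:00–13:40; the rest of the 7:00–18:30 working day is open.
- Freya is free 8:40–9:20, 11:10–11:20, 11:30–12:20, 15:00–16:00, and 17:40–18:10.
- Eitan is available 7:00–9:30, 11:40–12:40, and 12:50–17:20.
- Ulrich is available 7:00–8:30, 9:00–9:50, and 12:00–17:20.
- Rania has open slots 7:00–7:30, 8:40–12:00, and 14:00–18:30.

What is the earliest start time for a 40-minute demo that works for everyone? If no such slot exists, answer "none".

Ximena free within 07:00–18:30: 09:50–10:10, 10:40–11:00, 15:10–18:30.
Aarav free within 07:00–18:30: 09:40–09:50, 12:10–13:00, 13:40–18:30.
Ximena ∩ Aarav: 15:10–18:30.
Ximena ∩ Aarav ∩ Freya: 15:10–16:00, 17:40–18:10.
Ximena ∩ Aarav ∩ Freya ∩ Eitan: 15:10–16:00.
Ximena ∩ Aarav ∩ Freya ∩ Eitan ∩ Ulrich: 15:10–16:00.
Ximena ∩ Aarav ∩ Freya ∩ Eitan ∩ Ulrich ∩ Rania: 15:10–16:00.
Windows ≥ 40 min: 15:10–16:00.
Earliest such window starts at 15:10.

15:10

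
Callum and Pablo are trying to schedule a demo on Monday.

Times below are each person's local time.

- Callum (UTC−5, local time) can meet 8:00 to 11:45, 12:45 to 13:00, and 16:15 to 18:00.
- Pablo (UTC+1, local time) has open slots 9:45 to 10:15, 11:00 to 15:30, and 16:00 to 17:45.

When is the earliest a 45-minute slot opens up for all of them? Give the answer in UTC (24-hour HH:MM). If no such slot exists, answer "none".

13:00

Callum → UTC: 13:00–16:45, 17:45–18:00, 21:15–23:00.
Pablo → UTC: 08:45–09:15, 10:00–14:30, 15:00–16:45.
Callum ∩ Pablo: 13:00–14:30, 15:00–16:45.
Windows ≥ 45 min: 13:00–14:30, 15:00–16:45.
Earliest such window starts at 13:00.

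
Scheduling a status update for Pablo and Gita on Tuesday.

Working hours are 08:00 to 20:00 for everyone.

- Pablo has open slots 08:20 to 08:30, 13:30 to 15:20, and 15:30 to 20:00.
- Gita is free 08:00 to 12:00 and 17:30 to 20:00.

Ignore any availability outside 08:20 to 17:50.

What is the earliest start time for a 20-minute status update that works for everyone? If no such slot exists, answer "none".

17:30

Pablo ∩ Gita: 08:20–08:30, 17:30–20:00.
Restricted to 08:20–17:50: 08:20–08:30, 17:30–17:50.
Windows ≥ 20 min: 17:30–17:50.
Earliest such window starts at 17:30.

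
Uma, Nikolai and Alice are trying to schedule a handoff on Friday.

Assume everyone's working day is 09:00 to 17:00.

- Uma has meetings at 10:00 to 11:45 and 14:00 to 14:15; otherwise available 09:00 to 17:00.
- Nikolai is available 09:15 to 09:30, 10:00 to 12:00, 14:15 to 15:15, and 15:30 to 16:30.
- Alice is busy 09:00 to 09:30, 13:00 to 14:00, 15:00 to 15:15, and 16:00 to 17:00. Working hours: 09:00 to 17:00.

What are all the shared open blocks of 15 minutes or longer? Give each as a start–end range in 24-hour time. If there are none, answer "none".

Uma free within 09:00–17:00: 09:00–10:00, 11:45–14:00, 14:15–17:00.
Alice free within 09:00–17:00: 09:30–13:00, 14:00–15:00, 15:15–16:00.
Uma ∩ Nikolai: 09:15–09:30, 11:45–12:00, 14:15–15:15, 15:30–16:30.
Uma ∩ Nikolai ∩ Alice: 11:45–12:00, 14:15–15:00, 15:30–16:00.
Windows ≥ 15 min: 11:45–12:00, 14:15–15:00, 15:30–16:00.

11:45–12:00, 14:15–15:00, 15:30–16:00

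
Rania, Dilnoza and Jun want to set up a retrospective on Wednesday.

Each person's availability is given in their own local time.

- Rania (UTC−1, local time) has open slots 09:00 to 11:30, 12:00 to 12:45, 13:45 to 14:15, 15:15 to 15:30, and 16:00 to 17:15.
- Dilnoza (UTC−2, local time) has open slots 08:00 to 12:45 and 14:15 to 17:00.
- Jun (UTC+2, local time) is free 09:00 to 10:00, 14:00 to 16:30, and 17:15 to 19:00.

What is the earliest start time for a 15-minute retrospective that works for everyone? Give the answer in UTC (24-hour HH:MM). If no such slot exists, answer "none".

Rania → UTC: 10:00–12:30, 13:00–13:45, 14:45–15:15, 16:15–16:30, 17:00–18:15.
Dilnoza → UTC: 10:00–14:45, 16:15–19:00.
Jun → UTC: 07:00–08:00, 12:00–14:30, 15:15–17:00.
Rania ∩ Dilnoza: 10:00–12:30, 13:00–13:45, 16:15–16:30, 17:00–18:15.
Rania ∩ Dilnoza ∩ Jun: 12:00–12:30, 13:00–13:45, 16:15–16:30.
Windows ≥ 15 min: 12:00–12:30, 13:00–13:45, 16:15–16:30.
Earliest such window starts at 12:00.

12:00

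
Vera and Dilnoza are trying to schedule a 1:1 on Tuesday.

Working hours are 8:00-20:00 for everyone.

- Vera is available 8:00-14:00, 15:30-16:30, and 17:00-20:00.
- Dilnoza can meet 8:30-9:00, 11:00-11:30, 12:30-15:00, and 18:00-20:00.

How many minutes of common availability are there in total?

270 minutes

Vera ∩ Dilnoza: 08:30–09:00, 11:00–11:30, 12:30–14:00, 18:00–20:00.
Total common minutes: 30 + 30 + 90 + 120 = 270.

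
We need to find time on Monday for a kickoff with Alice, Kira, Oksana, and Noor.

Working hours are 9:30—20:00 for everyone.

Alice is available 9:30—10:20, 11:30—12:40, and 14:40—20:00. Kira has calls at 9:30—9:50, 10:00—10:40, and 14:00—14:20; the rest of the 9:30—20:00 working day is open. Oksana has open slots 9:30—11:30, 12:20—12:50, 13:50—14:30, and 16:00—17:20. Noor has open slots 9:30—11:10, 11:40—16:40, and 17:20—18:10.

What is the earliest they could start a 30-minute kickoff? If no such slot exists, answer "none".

Kira free within 09:30–20:00: 09:50–10:00, 10:40–14:00, 14:20–20:00.
Alice ∩ Kira: 09:50–10:00, 11:30–12:40, 14:40–20:00.
Alice ∩ Kira ∩ Oksana: 09:50–10:00, 12:20–12:40, 16:00–17:20.
Alice ∩ Kira ∩ Oksana ∩ Noor: 09:50–10:00, 12:20–12:40, 16:00–16:40.
Windows ≥ 30 min: 16:00–16:40.
Earliest such window starts at 16:00.

16:00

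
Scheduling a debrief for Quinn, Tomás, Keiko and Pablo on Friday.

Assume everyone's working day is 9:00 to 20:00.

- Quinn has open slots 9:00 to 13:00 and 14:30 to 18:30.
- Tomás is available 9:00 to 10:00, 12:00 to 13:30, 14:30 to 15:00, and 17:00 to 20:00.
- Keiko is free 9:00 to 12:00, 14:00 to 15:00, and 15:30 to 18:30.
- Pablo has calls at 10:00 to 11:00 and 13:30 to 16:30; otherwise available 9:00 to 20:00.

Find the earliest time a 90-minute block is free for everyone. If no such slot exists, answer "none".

17:00

Pablo free within 09:00–20:00: 09:00–10:00, 11:00–13:30, 16:30–20:00.
Quinn ∩ Tomás: 09:00–10:00, 12:00–13:00, 14:30–15:00, 17:00–18:30.
Quinn ∩ Tomás ∩ Keiko: 09:00–10:00, 14:30–15:00, 17:00–18:30.
Quinn ∩ Tomás ∩ Keiko ∩ Pablo: 09:00–10:00, 17:00–18:30.
Windows ≥ 90 min: 17:00–18:30.
Earliest such window starts at 17:00.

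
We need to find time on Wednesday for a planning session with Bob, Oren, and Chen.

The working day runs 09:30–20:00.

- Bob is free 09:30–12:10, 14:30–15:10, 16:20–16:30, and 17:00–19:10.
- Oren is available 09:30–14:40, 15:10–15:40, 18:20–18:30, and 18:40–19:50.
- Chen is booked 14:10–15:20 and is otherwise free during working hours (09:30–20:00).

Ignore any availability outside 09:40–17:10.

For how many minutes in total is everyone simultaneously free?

150 minutes

Chen free within 09:30–20:00: 09:30–14:10, 15:20–20:00.
Bob ∩ Oren: 09:30–12:10, 14:30–14:40, 18:20–18:30, 18:40–19:10.
Bob ∩ Oren ∩ Chen: 09:30–12:10, 18:20–18:30, 18:40–19:10.
Restricted to 09:40–17:10: 09:40–12:10.
Total common minutes: 150.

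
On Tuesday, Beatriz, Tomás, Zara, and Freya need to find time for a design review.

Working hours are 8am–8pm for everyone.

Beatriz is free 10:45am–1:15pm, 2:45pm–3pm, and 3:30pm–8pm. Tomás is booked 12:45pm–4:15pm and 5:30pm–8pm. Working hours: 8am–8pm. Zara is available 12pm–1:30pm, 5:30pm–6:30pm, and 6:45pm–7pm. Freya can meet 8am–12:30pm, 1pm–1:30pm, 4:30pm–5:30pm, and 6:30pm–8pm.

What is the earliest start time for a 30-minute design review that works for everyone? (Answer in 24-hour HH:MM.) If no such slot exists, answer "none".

Tomás free within 08:00–20:00: 08:00–12:45, 16:15–17:30.
Beatriz ∩ Tomás: 10:45–12:45, 16:15–17:30.
Beatriz ∩ Tomás ∩ Zara: 12:00–12:45.
Beatriz ∩ Tomás ∩ Zara ∩ Freya: 12:00–12:30.
Windows ≥ 30 min: 12:00–12:30.
Earliest such window starts at 12:00.

12:00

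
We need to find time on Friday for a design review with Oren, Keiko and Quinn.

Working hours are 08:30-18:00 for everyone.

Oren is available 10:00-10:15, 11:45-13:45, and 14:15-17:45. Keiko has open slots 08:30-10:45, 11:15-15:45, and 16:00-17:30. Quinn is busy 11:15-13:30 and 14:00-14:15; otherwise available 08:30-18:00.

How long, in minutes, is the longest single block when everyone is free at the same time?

Quinn free within 08:30–18:00: 08:30–11:15, 13:30–14:00, 14:15–18:00.
Oren ∩ Keiko: 10:00–10:15, 11:45–13:45, 14:15–15:45, 16:00–17:30.
Oren ∩ Keiko ∩ Quinn: 10:00–10:15, 13:30–13:45, 14:15–15:45, 16:00–17:30.
Common window lengths: 15, 15, 90, 90 min; longest is 90.

90 minutes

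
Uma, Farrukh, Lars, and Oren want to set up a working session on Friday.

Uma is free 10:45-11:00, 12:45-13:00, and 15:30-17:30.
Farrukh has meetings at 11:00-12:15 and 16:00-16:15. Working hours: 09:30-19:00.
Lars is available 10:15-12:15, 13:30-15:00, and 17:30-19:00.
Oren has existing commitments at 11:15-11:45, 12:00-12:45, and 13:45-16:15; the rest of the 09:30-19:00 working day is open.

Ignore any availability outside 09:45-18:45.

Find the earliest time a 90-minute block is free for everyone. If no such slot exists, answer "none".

Farrukh free within 09:30–19:00: 09:30–11:00, 12:15–16:00, 16:15–19:00.
Oren free within 09:30–19:00: 09:30–11:15, 11:45–12:00, 12:45–13:45, 16:15–19:00.
Uma ∩ Farrukh: 10:45–11:00, 12:45–13:00, 15:30–16:00, 16:15–17:30.
Uma ∩ Farrukh ∩ Lars: 10:45–11:00.
Uma ∩ Farrukh ∩ Lars ∩ Oren: 10:45–11:00.
Restricted to 09:45–18:45: 10:45–11:00.
Windows ≥ 90 min: (none).

none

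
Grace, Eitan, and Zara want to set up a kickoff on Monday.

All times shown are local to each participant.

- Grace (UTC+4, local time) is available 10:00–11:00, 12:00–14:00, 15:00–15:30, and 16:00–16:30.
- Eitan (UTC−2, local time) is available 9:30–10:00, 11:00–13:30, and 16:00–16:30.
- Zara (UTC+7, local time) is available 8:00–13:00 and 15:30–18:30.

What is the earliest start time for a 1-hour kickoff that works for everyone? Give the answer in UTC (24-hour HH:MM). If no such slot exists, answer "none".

none

Grace → UTC: 06:00–07:00, 08:00–10:00, 11:00–11:30, 12:00–12:30.
Eitan → UTC: 11:30–12:00, 13:00–15:30, 18:00–18:30.
Zara → UTC: 01:00–06:00, 08:30–11:30.
Grace ∩ Eitan: (none).
Grace ∩ Eitan ∩ Zara: (none).
Windows ≥ 60 min: (none).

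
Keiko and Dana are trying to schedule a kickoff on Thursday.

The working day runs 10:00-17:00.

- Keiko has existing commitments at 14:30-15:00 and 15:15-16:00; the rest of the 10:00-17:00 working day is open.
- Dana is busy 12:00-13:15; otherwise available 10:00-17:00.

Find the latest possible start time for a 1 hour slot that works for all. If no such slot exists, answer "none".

Keiko free within 10:00–17:00: 10:00–14:30, 15:00–15:15, 16:00–17:00.
Dana free within 10:00–17:00: 10:00–12:00, 13:15–17:00.
Keiko ∩ Dana: 10:00–12:00, 13:15–14:30, 15:00–15:15, 16:00–17:00.
Windows ≥ 60 min: 10:00–12:00, 13:15–14:30, 16:00–17:00.
Latest start in the last window 16:00–17:00 is 17:00 − 60 min = 16:00.

16:00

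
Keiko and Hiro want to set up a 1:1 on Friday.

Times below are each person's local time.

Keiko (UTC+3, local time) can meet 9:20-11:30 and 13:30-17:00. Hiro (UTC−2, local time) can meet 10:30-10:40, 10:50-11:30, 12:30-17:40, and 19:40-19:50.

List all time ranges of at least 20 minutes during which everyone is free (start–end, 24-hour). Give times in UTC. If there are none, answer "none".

Keiko → UTC: 06:20–08:30, 10:30–14:00.
Hiro → UTC: 12:30–12:40, 12:50–13:30, 14:30–19:40, 21:40–21:50.
Keiko ∩ Hiro: 12:30–12:40, 12:50–13:30.
Windows ≥ 20 min: 12:50–13:30.

12:50–13:30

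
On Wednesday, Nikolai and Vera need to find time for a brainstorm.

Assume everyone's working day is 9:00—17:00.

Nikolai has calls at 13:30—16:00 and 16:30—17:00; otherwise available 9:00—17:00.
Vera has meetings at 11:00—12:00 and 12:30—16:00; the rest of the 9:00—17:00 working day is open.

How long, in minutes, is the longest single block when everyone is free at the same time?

Nikolai free within 09:00–17:00: 09:00–13:30, 16:00–16:30.
Vera free within 09:00–17:00: 09:00–11:00, 12:00–12:30, 16:00–17:00.
Nikolai ∩ Vera: 09:00–11:00, 12:00–12:30, 16:00–16:30.
Common window lengths: 120, 30, 30 min; longest is 120.

120 minutes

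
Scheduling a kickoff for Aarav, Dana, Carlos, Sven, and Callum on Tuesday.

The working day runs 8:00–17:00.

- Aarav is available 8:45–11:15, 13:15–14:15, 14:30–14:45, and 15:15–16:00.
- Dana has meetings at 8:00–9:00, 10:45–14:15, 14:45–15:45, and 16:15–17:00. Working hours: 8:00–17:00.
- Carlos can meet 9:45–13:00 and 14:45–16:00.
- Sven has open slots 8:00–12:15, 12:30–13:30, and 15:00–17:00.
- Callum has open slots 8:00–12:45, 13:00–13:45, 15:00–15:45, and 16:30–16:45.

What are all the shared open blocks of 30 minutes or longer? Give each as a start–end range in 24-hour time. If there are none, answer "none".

Dana free within 08:00–17:00: 09:00–10:45, 14:15–14:45, 15:45–16:15.
Aarav ∩ Dana: 09:00–10:45, 14:30–14:45, 15:45–16:00.
Aarav ∩ Dana ∩ Carlos: 09:45–10:45, 15:45–16:00.
Aarav ∩ Dana ∩ Carlos ∩ Sven: 09:45–10:45, 15:45–16:00.
Aarav ∩ Dana ∩ Carlos ∩ Sven ∩ Callum: 09:45–10:45.
Windows ≥ 30 min: 09:45–10:45.

09:45–10:45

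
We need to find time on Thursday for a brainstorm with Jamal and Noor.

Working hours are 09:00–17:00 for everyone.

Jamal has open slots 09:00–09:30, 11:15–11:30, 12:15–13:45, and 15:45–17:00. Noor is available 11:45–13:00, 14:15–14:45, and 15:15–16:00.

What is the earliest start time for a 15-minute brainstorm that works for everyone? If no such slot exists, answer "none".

12:15

Jamal ∩ Noor: 12:15–13:00, 15:45–16:00.
Windows ≥ 15 min: 12:15–13:00, 15:45–16:00.
Earliest such window starts at 12:15.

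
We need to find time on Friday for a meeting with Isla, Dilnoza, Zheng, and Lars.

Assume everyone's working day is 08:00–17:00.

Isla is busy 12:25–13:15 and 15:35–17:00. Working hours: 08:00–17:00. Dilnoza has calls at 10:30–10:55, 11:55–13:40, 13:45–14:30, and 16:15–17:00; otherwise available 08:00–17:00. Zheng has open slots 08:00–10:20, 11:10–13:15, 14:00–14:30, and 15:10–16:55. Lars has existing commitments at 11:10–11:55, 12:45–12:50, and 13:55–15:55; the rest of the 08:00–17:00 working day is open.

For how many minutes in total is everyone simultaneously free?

140 minutes

Isla free within 08:00–17:00: 08:00–12:25, 13:15–15:35.
Dilnoza free within 08:00–17:00: 08:00–10:30, 10:55–11:55, 13:40–13:45, 14:30–16:15.
Lars free within 08:00–17:00: 08:00–11:10, 11:55–12:45, 12:50–13:55, 15:55–17:00.
Isla ∩ Dilnoza: 08:00–10:30, 10:55–11:55, 13:40–13:45, 14:30–15:35.
Isla ∩ Dilnoza ∩ Zheng: 08:00–10:20, 11:10–11:55, 15:10–15:35.
Isla ∩ Dilnoza ∩ Zheng ∩ Lars: 08:00–10:20.
Total common minutes: 140.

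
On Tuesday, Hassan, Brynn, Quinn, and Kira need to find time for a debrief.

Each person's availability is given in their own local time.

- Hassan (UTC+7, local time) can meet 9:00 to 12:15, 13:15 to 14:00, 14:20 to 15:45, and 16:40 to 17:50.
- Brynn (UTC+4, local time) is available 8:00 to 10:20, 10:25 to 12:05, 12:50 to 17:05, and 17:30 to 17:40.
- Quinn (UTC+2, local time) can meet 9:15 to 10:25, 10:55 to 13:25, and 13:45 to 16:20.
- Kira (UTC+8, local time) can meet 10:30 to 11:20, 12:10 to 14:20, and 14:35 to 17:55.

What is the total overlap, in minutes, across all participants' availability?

Hassan → UTC: 02:00–05:15, 06:15–07:00, 07:20–08:45, 09:40–10:50.
Brynn → UTC: 04:00–06:20, 06:25–08:05, 08:50–13:05, 13:30–13:40.
Quinn → UTC: 07:15–08:25, 08:55–11:25, 11:45–14:20.
Kira → UTC: 02:30–03:20, 04:10–06:20, 06:35–09:55.
Hassan ∩ Brynn: 04:00–05:15, 06:15–06:20, 06:25–07:00, 07:20–08:05, 09:40–10:50.
Hassan ∩ Brynn ∩ Quinn: 07:20–08:05, 09:40–10:50.
Hassan ∩ Brynn ∩ Quinn ∩ Kira: 07:20–08:05, 09:40–09:55.
Total common minutes: 45 + 15 = 60.

60 minutes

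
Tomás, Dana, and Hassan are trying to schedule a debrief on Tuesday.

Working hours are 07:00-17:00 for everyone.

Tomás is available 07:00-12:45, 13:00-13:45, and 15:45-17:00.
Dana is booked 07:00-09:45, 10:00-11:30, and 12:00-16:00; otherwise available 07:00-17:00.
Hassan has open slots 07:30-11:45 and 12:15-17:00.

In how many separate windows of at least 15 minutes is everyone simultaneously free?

Dana free within 07:00–17:00: 09:45–10:00, 11:30–12:00, 16:00–17:00.
Tomás ∩ Dana: 09:45–10:00, 11:30–12:00, 16:00–17:00.
Tomás ∩ Dana ∩ Hassan: 09:45–10:00, 11:30–11:45, 16:00–17:00.
Windows ≥ 15 min: 09:45–10:00, 11:30–11:45, 16:00–17:00.
That's 3 windows.

3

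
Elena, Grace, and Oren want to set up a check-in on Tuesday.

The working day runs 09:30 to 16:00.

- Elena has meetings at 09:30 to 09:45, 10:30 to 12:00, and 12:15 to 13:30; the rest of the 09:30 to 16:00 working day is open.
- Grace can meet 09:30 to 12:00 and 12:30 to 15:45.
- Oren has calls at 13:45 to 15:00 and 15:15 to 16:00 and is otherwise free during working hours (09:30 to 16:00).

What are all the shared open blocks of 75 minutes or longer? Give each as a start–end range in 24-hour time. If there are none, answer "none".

Elena free within 09:30–16:00: 09:45–10:30, 12:00–12:15, 13:30–16:00.
Oren free within 09:30–16:00: 09:30–13:45, 15:00–15:15.
Elena ∩ Grace: 09:45–10:30, 13:30–15:45.
Elena ∩ Grace ∩ Oren: 09:45–10:30, 13:30–13:45, 15:00–15:15.
Windows ≥ 75 min: (none).

none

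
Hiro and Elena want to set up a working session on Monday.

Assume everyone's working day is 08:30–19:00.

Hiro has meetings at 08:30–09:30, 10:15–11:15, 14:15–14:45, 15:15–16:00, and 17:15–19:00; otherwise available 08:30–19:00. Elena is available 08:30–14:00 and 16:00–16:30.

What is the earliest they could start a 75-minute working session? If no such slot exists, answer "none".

11:15

Hiro free within 08:30–19:00: 09:30–10:15, 11:15–14:15, 14:45–15:15, 16:00–17:15.
Hiro ∩ Elena: 09:30–10:15, 11:15–14:00, 16:00–16:30.
Windows ≥ 75 min: 11:15–14:00.
Earliest such window starts at 11:15.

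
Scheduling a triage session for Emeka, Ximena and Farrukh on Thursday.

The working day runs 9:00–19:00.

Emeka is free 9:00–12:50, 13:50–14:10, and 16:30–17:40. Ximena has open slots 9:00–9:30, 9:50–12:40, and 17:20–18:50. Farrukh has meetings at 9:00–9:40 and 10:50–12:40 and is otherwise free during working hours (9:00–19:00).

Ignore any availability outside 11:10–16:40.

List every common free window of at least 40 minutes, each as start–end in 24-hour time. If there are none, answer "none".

none

Farrukh free within 09:00–19:00: 09:40–10:50, 12:40–19:00.
Emeka ∩ Ximena: 09:00–09:30, 09:50–12:40, 17:20–17:40.
Emeka ∩ Ximena ∩ Farrukh: 09:50–10:50, 17:20–17:40.
Restricted to 11:10–16:40: (none).
Windows ≥ 40 min: (none).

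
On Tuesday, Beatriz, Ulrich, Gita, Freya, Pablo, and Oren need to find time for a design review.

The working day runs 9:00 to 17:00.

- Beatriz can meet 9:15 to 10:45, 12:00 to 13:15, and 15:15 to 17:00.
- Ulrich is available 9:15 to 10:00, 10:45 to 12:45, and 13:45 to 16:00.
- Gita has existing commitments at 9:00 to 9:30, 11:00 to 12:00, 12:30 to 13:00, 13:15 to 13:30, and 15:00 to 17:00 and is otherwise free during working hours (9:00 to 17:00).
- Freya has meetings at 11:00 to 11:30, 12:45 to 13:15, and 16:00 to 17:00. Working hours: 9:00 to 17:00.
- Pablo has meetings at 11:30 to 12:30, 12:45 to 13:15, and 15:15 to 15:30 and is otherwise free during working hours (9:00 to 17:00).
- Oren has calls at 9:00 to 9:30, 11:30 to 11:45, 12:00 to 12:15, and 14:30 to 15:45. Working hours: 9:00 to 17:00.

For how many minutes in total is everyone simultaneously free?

Gita free within 09:00–17:00: 09:30–11:00, 12:00–12:30, 13:00–13:15, 13:30–15:00.
Freya free within 09:00–17:00: 09:00–11:00, 11:30–12:45, 13:15–16:00.
Pablo free within 09:00–17:00: 09:00–11:30, 12:30–12:45, 13:15–15:15, 15:30–17:00.
Oren free within 09:00–17:00: 09:30–11:30, 11:45–12:00, 12:15–14:30, 15:45–17:00.
Beatriz ∩ Ulrich: 09:15–10:00, 12:00–12:45, 15:15–16:00.
Beatriz ∩ Ulrich ∩ Gita: 09:30–10:00, 12:00–12:30.
Beatriz ∩ Ulrich ∩ Gita ∩ Freya: 09:30–10:00, 12:00–12:30.
Beatriz ∩ Ulrich ∩ Gita ∩ Freya ∩ Pablo: 09:30–10:00.
Beatriz ∩ Ulrich ∩ Gita ∩ Freya ∩ Pablo ∩ Oren: 09:30–10:00.
Total common minutes: 30.

30 minutes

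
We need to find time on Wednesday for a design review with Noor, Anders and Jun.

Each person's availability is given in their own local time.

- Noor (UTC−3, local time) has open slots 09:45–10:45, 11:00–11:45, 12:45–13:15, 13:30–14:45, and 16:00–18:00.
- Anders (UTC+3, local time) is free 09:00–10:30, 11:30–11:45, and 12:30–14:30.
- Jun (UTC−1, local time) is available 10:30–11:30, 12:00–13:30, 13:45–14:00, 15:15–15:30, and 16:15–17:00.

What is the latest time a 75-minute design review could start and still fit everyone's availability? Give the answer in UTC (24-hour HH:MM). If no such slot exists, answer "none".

Noor → UTC: 12:45–13:45, 14:00–14:45, 15:45–16:15, 16:30–17:45, 19:00–21:00.
Anders → UTC: 06:00–07:30, 08:30–08:45, 09:30–11:30.
Jun → UTC: 11:30–12:30, 13:00–14:30, 14:45–15:00, 16:15–16:30, 17:15–18:00.
Noor ∩ Anders: (none).
Noor ∩ Anders ∩ Jun: (none).
Windows ≥ 75 min: (none).

none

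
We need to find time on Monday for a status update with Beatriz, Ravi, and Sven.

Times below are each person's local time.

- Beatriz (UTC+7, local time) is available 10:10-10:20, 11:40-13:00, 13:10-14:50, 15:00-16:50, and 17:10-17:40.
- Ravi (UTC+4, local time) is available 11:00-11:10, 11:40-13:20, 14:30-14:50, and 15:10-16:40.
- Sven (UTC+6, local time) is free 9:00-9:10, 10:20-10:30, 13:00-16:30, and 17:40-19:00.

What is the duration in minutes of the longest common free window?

Beatriz → UTC: 03:10–03:20, 04:40–06:00, 06:10–07:50, 08:00–09:50, 10:10–10:40.
Ravi → UTC: 07:00–07:10, 07:40–09:20, 10:30–10:50, 11:10–12:40.
Sven → UTC: 03:00–03:10, 04:20–04:30, 07:00–10:30, 11:40–13:00.
Beatriz ∩ Ravi: 07:00–07:10, 07:40–07:50, 08:00–09:20, 10:30–10:40.
Beatriz ∩ Ravi ∩ Sven: 07:00–07:10, 07:40–07:50, 08:00–09:20.
Common window lengths: 10, 10, 80 min; longest is 80.

80 minutes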